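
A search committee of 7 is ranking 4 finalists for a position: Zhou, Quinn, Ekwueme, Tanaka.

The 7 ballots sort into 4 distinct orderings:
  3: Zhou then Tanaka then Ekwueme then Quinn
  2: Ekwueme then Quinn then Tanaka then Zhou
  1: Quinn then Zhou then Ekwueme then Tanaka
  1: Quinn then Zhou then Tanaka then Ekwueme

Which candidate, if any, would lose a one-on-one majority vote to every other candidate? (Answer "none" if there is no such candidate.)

Pairwise majorities:
Zhou–Quinn: Quinn 4–3.
Zhou vs Ekwueme: Zhou, 5–2.
Zhou vs Tanaka: 5 to 2, Zhou.
Quinn–Ekwueme: Ekwueme 5–2.
Quinn vs Tanaka: Quinn, 4–3.
Ekwueme vs Tanaka: 3 to 4, Tanaka.
No candidate is winless: Zhou beats Ekwueme; Quinn beats Zhou; Ekwueme beats Quinn; Tanaka beats Ekwueme. There is no Condorcet loser.

none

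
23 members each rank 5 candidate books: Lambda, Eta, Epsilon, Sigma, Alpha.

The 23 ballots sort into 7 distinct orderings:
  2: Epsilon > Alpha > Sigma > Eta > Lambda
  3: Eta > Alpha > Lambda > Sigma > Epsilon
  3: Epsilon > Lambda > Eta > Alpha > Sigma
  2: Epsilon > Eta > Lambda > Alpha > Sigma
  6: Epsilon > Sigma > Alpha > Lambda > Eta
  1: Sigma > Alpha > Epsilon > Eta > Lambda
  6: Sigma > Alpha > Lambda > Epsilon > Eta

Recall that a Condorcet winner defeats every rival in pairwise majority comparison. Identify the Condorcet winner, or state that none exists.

Head-to-head results (23 members):
Lambda vs Eta: Lambda, 15–8.
Lambda vs Epsilon: Epsilon, 14–9.
Lambda–Sigma: Sigma 15–8.
Lambda–Alpha: Alpha 18–5.
Eta–Epsilon: Epsilon 20–3.
Eta vs Sigma: Sigma, 15–8.
Eta vs Alpha: Alpha, 15–8.
Epsilon vs Sigma: Epsilon wins 13–10.
Epsilon–Alpha: Epsilon 13–10.
Sigma vs Alpha: Sigma wins 13–10.
Epsilon defeats every rival head-to-head and is the Condorcet winner.

Epsilon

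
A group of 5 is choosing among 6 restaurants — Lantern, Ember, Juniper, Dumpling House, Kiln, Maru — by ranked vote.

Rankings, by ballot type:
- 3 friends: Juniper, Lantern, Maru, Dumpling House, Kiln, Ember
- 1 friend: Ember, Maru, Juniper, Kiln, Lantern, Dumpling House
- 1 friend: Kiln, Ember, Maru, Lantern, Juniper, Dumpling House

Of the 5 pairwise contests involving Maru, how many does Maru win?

3

Maru against each rival (5 friends):
Maru vs Lantern: 1+1 = 2 for Maru, 3 for Lantern — Lantern by 3–2.
Maru vs Ember: 3 for Maru, 2 for Ember — Maru by 3–2.
Maru–Juniper: Juniper 3–2.
Maru vs Dumpling House: Maru preferred on 3+1+1 = 5 ballots; Maru wins 5–0.
Maru vs Kiln: Maru preferred on 3+1 = 4 ballots; Maru wins 4–1.
Maru beats Ember, Dumpling House, Kiln; loses to Lantern, Juniper — 3 pairwise wins.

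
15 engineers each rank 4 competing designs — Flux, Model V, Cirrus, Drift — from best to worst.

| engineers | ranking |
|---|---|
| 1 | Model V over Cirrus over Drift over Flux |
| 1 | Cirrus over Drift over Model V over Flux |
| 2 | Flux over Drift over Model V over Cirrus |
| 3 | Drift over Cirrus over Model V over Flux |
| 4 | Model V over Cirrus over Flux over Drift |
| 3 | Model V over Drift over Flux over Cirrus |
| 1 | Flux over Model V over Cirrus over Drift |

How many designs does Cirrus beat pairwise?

Cirrus against each rival (15 engineers):
Cirrus vs Flux: Cirrus, 9–6.
Cirrus–Model V: Model V 11–4.
Cirrus vs Drift: Drift, 8–7.
Cirrus beats Flux; loses to Model V, Drift — 1 pairwise win.

1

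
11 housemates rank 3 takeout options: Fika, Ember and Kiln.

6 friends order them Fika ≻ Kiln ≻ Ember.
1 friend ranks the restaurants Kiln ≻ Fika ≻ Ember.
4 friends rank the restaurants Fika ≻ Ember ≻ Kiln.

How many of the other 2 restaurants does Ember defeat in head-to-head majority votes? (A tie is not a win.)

0

Ember against each rival (11 friends):
Ember–Fika: Fika 11–0.
Ember vs Kiln: Kiln wins 7–4.
Ember beats no one; loses to Fika, Kiln — 0 pairwise wins.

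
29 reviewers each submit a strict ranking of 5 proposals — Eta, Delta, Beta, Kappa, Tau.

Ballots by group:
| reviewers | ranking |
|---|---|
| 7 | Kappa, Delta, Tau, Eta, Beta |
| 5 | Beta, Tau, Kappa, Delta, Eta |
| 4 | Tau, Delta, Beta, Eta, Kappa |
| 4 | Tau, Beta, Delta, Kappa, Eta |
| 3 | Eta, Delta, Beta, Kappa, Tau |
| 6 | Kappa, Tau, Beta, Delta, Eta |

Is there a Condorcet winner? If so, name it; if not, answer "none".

none

Check each pair by majority over 29 ballots:
Eta vs Delta: Delta wins 26–3.
Eta–Beta: Beta 19–10.
Eta vs Kappa: Kappa, 22–7.
Eta vs Tau: Tau, 26–3.
Delta vs Beta: 14 to 15, Beta.
Delta vs Kappa: Kappa, 18–11.
Delta vs Tau: Tau wins 19–10.
Beta vs Kappa: Beta is ranked higher on 5+4+4+3 = 16 ballots, Kappa on 13. Beta wins 16–13.
Beta vs Tau: Beta preferred on 5+3 = 8 ballots; Tau wins 21–8.
Kappa vs Tau: Kappa, 16–13.
Each project drops at least one matchup (Eta loses to Delta; Delta loses to Beta; Beta loses to Tau; Kappa loses to Beta; Tau loses to Kappa); the cycle Beta > Kappa > Tau > Beta rules out a Condorcet winner.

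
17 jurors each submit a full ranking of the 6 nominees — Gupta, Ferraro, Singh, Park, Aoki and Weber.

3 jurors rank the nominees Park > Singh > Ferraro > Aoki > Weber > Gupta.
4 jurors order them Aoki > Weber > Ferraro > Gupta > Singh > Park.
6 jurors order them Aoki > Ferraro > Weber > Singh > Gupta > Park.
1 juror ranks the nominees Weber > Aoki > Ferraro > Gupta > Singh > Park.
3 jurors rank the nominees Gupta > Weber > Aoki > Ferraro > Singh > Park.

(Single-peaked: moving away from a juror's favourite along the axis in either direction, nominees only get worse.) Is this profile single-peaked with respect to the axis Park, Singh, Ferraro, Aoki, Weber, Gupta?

yes

Axis positions: Park=1, Singh=2, Ferraro=3, Aoki=4, Weber=5, Gupta=6.
Group 1 (peak Park at position 1): ranking walks positions 1-2-3-4-5-6, expanding outward from the peak — single-peaked.
Group 2 (peak Aoki at position 4): ranking walks positions 4-5-3-6-2-1, expanding outward from the peak — single-peaked.
Group 3 (peak Aoki at position 4): ranking walks positions 4-3-5-2-6-1, expanding outward from the peak — single-peaked.
Group 4 (peak Weber at position 5): ranking walks positions 5-4-3-6-2-1, expanding outward from the peak — single-peaked.
Group 5 (peak Gupta at position 6): ranking walks positions 6-5-4-3-2-1, expanding outward from the peak — single-peaked.
Every ranking is single-peaked on this axis.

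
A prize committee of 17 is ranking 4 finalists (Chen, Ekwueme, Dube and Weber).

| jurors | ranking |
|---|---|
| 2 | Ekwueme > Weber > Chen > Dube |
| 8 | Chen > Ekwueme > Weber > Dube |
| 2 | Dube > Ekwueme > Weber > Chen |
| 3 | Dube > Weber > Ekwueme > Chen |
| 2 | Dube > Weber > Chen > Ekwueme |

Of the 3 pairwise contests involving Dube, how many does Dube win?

0

Dube against each rival (17 jurors):
Dube vs Chen: Chen, 10–7.
Dube vs Ekwueme: 7 to 10, Ekwueme.
Dube–Weber: Weber 10–7.
Dube beats no one; loses to Chen, Ekwueme, Weber — 0 pairwise wins.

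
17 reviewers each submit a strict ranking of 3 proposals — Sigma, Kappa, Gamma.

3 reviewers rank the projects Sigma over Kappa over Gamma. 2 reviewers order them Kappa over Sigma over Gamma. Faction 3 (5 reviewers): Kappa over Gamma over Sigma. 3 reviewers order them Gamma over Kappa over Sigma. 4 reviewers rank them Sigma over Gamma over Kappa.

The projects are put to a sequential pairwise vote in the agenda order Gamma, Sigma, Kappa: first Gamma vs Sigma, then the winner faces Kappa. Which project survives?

Kappa

Round 1: Gamma vs Sigma — 8–9, Sigma advances.
Round 2: Sigma vs Kappa — 7–10, Kappa advances.
Kappa survives the agenda.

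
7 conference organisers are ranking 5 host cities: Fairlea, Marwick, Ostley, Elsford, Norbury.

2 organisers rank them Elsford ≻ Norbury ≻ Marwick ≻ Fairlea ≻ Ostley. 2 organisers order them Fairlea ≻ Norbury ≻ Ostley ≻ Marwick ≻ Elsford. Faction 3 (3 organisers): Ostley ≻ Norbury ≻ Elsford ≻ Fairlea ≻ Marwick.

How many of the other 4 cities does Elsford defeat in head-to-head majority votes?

Elsford against each rival (7 organisers):
Elsford vs Fairlea: Elsford preferred on 2+3 = 5 ballots; Elsford wins 5–2.
Elsford vs Marwick: Elsford, 5–2.
Elsford vs Ostley: Elsford preferred on 2 ballots; Ostley wins 5–2.
Elsford vs Norbury: Elsford is ranked higher on 2 ballots, Norbury on 5. Norbury wins 5–2.
Elsford beats Fairlea, Marwick; loses to Ostley, Norbury — 2 pairwise wins.

2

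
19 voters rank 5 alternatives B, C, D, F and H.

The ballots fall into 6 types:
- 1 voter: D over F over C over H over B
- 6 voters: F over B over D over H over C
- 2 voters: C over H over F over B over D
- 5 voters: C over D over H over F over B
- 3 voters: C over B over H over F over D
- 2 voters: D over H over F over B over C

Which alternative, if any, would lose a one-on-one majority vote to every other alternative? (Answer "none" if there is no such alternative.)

Head-to-head results (19 voters):
B vs C: B preferred on 6+2 = 8 ballots; C wins 11–8.
B vs D: B wins 11–8.
B vs F: B is ranked higher on 3 ballots, F on 16. F wins 16–3.
B vs H: 9 to 10, H.
C vs D: 2+5+3 = 10 for C, 9 for D — C by 10–9.
C–F: C 10–9.
C–H: C 11–8.
D vs F: 1+5+2 = 8 for D, 11 for F — F by 11–8.
D vs H: D wins 14–5.
F vs H: H wins 12–7.
Each alternative has at least one pairwise win (B beats D; C beats B; D beats H; F beats B; H beats B) — no Condorcet loser.

none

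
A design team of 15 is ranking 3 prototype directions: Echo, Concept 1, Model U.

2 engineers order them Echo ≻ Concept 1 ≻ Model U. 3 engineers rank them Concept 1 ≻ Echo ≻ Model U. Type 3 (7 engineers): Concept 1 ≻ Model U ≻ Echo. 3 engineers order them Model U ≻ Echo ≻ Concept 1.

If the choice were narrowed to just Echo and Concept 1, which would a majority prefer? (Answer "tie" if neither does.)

Ballots ranking Echo above Concept 1: 2 + 3 = 5.
Ballots ranking Concept 1 above Echo: 15 − 5 = 10.
Concept 1 wins the head-to-head 10–5.

Concept 1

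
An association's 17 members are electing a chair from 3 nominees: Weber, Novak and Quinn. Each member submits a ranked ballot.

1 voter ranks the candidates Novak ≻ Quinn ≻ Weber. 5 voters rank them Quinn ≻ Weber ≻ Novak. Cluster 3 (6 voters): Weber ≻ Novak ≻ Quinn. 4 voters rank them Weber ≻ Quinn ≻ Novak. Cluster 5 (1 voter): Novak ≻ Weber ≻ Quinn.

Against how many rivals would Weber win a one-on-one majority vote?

Weber against each rival (17 voters):
Weber vs Novak: 15 to 2, Weber.
Weber vs Quinn: 6+4+1 = 11 for Weber, 6 for Quinn — Weber by 11–6.
Weber beats Novak, Quinn — 2 pairwise wins.

2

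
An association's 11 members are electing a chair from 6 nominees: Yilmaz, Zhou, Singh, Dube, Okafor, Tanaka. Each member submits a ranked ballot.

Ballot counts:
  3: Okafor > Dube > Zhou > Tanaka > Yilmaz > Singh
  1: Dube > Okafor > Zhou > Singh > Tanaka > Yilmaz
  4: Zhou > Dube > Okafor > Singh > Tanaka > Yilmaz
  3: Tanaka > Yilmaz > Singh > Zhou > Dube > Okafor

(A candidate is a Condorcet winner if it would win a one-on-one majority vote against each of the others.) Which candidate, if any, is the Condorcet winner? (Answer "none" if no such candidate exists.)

Zhou

Pairwise majorities:
Yilmaz–Zhou: Zhou 8–3.
Yilmaz vs Singh: Yilmaz, 6–5.
Yilmaz vs Dube: Dube, 8–3.
Yilmaz–Okafor: Okafor 8–3.
Yilmaz–Tanaka: Tanaka 11–0.
Zhou vs Singh: Zhou wins 8–3.
Zhou–Dube: Zhou 7–4.
Zhou–Okafor: Zhou 7–4.
Zhou vs Tanaka: Zhou, 8–3.
Singh–Dube: Dube 8–3.
Singh vs Okafor: Okafor wins 8–3.
Singh vs Tanaka: Tanaka wins 6–5.
Dube–Okafor: Dube 8–3.
Dube vs Tanaka: Dube wins 8–3.
Okafor vs Tanaka: Okafor, 8–3.
Zhou beats each of Yilmaz, Singh, Dube, Okafor, Tanaka — Zhou is the Condorcet winner.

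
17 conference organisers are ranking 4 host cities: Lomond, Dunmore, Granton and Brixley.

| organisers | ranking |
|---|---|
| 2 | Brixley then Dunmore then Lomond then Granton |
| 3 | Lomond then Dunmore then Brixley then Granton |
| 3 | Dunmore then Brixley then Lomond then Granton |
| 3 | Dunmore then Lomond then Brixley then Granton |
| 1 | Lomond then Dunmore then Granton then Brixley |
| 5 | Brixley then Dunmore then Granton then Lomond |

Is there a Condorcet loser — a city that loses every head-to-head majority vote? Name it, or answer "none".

Granton

Pairwise majorities:
Lomond–Dunmore: Dunmore 13–4.
Lomond vs Granton: 2+3+3+3+1 = 12 for Lomond, 5 for Granton — Lomond by 12–5.
Lomond vs Brixley: 7 to 10, Brixley.
Dunmore–Granton: Dunmore 17–0.
Dunmore–Brixley: Dunmore 10–7.
Granton vs Brixley: Granton is ranked higher on 1 ballot, Brixley on 16. Brixley wins 16–1.
Granton loses to every other city — it is the Condorcet loser.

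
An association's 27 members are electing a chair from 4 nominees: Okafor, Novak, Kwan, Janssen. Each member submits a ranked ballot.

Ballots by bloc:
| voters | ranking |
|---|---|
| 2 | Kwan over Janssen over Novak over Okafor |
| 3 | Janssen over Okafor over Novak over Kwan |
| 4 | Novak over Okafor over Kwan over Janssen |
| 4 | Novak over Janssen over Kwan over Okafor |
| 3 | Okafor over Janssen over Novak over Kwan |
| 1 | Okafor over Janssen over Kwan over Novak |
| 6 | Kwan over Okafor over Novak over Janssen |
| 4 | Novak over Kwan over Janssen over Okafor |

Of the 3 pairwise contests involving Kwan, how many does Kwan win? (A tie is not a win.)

2

Kwan against each rival (27 voters):
Kwan vs Okafor: Kwan, 16–11.
Kwan–Novak: Novak 18–9.
Kwan vs Janssen: Kwan is ranked higher on 2+4+6+4 = 16 ballots, Janssen on 11. Kwan wins 16–11.
Kwan beats Okafor, Janssen; loses to Novak — 2 pairwise wins.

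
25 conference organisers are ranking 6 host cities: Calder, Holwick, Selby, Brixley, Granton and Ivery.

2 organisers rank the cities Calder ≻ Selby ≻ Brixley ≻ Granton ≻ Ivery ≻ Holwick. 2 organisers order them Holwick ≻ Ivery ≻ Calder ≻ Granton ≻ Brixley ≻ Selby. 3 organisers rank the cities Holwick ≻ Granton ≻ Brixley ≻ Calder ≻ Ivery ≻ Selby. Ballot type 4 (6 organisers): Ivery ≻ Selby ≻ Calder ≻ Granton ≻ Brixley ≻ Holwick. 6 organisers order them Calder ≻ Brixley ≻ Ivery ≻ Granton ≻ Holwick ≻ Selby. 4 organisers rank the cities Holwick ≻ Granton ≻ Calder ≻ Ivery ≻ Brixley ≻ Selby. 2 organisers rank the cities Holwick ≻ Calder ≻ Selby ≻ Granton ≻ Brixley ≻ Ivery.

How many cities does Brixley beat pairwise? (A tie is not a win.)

Brixley against each rival (25 organisers):
Brixley vs Calder: Brixley preferred on 3 ballots; Calder wins 22–3.
Brixley–Holwick: Brixley 14–11.
Brixley vs Selby: Brixley preferred on 2+3+6+4 = 15 ballots; Brixley wins 15–10.
Brixley vs Granton: 2+6 = 8 for Brixley, 17 for Granton — Granton by 17–8.
Brixley vs Ivery: 13 to 12, Brixley.
Brixley beats Holwick, Selby, Ivery; loses to Calder, Granton — 3 pairwise wins.

3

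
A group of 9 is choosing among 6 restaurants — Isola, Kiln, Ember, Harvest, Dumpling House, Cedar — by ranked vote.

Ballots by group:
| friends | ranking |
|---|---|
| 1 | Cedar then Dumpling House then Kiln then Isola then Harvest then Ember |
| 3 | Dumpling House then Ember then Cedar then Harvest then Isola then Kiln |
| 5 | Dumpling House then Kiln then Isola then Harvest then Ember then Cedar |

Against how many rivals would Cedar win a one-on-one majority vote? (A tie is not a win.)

Cedar against each rival (9 friends):
Cedar–Isola: Isola 5–4.
Cedar–Kiln: Kiln 5–4.
Cedar vs Ember: Cedar preferred on 1 ballot; Ember wins 8–1.
Cedar vs Harvest: 4 to 5, Harvest.
Cedar vs Dumpling House: 1 for Cedar, 8 for Dumpling House — Dumpling House by 8–1.
Cedar beats no one; loses to Isola, Kiln, Ember, Harvest, Dumpling House — 0 pairwise wins.

0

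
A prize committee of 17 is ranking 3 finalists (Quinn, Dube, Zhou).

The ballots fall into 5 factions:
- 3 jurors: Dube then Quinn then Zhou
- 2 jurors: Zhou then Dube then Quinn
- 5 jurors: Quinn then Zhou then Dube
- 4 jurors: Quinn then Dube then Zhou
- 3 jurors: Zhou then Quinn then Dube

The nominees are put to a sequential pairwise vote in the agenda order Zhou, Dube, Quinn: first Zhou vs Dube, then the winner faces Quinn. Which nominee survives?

Quinn

Round 1: Zhou vs Dube — 10–7, Zhou advances.
Round 2: Zhou vs Quinn — 5–12, Quinn advances.
Quinn survives the agenda.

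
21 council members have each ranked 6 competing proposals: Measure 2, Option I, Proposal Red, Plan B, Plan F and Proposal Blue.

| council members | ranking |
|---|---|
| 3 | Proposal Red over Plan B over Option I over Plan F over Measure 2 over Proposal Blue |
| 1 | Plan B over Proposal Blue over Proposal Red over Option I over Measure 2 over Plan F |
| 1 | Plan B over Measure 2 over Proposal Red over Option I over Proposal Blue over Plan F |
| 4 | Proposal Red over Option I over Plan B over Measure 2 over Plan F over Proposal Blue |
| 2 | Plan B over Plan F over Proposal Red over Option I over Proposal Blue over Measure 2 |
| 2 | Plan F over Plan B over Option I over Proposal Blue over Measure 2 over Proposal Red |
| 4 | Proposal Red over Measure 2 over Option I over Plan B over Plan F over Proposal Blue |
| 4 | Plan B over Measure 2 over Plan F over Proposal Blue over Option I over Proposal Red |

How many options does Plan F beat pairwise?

Plan F against each rival (21 council members):
Plan F–Measure 2: Measure 2 14–7.
Plan F vs Option I: Plan F preferred on 2+2+4 = 8 ballots; Option I wins 13–8.
Plan F vs Proposal Red: 2+2+4 = 8 for Plan F, 13 for Proposal Red — Proposal Red by 13–8.
Plan F vs Plan B: 2 to 19, Plan B.
Plan F vs Proposal Blue: Plan F, 19–2.
Plan F beats Proposal Blue; loses to Measure 2, Option I, Proposal Red, Plan B — 1 pairwise win.

1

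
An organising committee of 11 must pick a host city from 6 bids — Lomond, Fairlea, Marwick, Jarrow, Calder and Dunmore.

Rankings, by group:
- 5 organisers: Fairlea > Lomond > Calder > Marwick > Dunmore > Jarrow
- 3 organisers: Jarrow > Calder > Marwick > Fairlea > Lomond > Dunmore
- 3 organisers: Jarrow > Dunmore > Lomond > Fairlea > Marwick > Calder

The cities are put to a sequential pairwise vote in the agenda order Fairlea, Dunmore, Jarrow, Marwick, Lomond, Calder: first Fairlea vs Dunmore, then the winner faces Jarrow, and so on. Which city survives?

Round 1: Fairlea vs Dunmore — 8–3, Fairlea advances.
Round 2: Fairlea vs Jarrow — 5–6, Jarrow advances.
Round 3: Jarrow vs Marwick — 6–5, Jarrow advances.
Round 4: Jarrow vs Lomond — 6–5, Jarrow advances.
Round 5: Jarrow vs Calder — 6–5, Jarrow advances.
Jarrow survives the agenda.

Jarrow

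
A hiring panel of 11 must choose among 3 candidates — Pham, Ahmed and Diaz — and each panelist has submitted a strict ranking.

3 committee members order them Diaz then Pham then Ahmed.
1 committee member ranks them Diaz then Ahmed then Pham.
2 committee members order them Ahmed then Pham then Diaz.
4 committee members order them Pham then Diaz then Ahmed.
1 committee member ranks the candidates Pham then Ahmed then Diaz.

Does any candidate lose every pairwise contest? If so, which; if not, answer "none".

Pairwise majorities:
Pham vs Ahmed: Pham, 8–3.
Pham vs Diaz: Pham is ranked higher on 2+4+1 = 7 ballots, Diaz on 4. Pham wins 7–4.
Ahmed vs Diaz: Diaz, 8–3.
Ahmed is beaten in every head-to-head and is the Condorcet loser.

Ahmed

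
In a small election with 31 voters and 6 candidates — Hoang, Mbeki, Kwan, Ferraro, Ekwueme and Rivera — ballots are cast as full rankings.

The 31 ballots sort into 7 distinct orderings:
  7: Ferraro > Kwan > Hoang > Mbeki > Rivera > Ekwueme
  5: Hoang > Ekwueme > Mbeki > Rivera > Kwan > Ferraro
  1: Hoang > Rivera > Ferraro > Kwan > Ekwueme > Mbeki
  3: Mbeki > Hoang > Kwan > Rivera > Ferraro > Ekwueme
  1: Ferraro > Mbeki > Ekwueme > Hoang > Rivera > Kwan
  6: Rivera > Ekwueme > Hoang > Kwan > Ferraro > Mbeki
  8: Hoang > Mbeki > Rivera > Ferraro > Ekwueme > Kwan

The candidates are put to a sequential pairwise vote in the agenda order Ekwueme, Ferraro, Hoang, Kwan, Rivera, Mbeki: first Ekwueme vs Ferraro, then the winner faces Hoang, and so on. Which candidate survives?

Round 1: Ekwueme vs Ferraro — 11–20, Ferraro advances.
Round 2: Ferraro vs Hoang — 8–23, Hoang advances.
Round 3: Hoang vs Kwan — 24–7, Hoang advances.
Round 4: Hoang vs Rivera — 25–6, Hoang advances.
Round 5: Hoang vs Mbeki — 27–4, Hoang advances.
The agenda winner is Hoang.

Hoang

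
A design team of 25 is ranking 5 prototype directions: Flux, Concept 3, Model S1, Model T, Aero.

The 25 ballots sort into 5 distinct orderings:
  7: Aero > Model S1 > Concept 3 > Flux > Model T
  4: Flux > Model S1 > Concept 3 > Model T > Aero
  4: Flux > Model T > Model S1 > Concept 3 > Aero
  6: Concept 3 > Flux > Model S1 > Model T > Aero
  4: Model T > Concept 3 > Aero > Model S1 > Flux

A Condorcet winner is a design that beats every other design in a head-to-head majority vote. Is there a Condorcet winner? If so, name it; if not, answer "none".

none

Check each pair by majority over 25 ballots:
Flux vs Concept 3: 8 to 17, Concept 3.
Flux vs Model S1: 14 to 11, Flux.
Flux vs Model T: Flux preferred on 7+4+4+6 = 21 ballots; Flux wins 21–4.
Flux vs Aero: 4+4+6 = 14 for Flux, 11 for Aero — Flux by 14–11.
Concept 3 vs Model S1: 10 to 15, Model S1.
Concept 3 vs Model T: 17 to 8, Concept 3.
Concept 3 vs Aero: 4+4+6+4 = 18 for Concept 3, 7 for Aero — Concept 3 by 18–7.
Model S1 vs Model T: 7+4+6 = 17 for Model S1, 8 for Model T — Model S1 by 17–8.
Model S1 vs Aero: Model S1 preferred on 4+4+6 = 14 ballots; Model S1 wins 14–11.
Model T vs Aero: Model T is ranked higher on 4+4+6+4 = 18 ballots, Aero on 7. Model T wins 18–7.
No design is unbeaten: Flux loses to Concept 3; Concept 3 loses to Model S1; Model S1 loses to Flux; Model T loses to Flux; Aero loses to Flux. In particular Flux > Model S1 > Concept 3 > Flux is a majority cycle — no Condorcet winner exists.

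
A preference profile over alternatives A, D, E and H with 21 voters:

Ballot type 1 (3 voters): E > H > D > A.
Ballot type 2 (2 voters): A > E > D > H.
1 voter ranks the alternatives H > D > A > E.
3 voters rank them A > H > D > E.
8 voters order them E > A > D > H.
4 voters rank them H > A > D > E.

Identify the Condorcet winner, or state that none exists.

E

Head-to-head results (21 voters):
A vs D: A, 17–4.
A vs E: E wins 11–10.
A–H: A 13–8.
D–E: E 13–8.
D vs H: H wins 11–10.
E–H: E 13–8.
E wins every pairwise contest, so E is the Condorcet winner.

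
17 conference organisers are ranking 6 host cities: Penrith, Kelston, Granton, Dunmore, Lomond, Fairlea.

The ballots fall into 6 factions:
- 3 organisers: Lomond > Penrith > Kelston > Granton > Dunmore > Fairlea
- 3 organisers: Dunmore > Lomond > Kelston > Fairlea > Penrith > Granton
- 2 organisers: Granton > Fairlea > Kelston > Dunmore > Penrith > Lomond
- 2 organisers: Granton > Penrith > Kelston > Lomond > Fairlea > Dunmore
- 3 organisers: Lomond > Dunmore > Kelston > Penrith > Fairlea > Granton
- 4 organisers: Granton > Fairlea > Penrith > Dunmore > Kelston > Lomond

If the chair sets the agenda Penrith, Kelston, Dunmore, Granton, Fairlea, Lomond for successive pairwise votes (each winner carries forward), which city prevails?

Lomond

Round 1: Penrith vs Kelston — 9–8, Penrith advances.
Round 2: Penrith vs Dunmore — 9–8, Penrith advances.
Round 3: Penrith vs Granton — 9–8, Penrith advances.
Round 4: Penrith vs Fairlea — 8–9, Fairlea advances.
Round 5: Fairlea vs Lomond — 6–11, Lomond advances.
Lomond survives the agenda.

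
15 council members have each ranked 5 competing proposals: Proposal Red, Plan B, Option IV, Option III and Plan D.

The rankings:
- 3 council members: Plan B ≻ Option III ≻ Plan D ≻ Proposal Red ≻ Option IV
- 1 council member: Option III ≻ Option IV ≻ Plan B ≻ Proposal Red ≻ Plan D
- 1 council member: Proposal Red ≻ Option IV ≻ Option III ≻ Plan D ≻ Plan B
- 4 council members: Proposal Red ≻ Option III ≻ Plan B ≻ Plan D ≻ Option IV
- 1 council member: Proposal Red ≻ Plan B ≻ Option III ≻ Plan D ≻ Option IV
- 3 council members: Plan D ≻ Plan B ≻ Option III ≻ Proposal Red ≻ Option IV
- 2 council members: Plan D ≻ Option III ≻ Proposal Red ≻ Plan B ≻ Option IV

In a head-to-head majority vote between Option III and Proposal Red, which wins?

Ballots ranking Option III above Proposal Red: 3 + 1 + 3 + 2 = 9.
Ballots ranking Proposal Red above Option III: 15 − 9 = 6.
Option III wins the head-to-head 9–6.

Option III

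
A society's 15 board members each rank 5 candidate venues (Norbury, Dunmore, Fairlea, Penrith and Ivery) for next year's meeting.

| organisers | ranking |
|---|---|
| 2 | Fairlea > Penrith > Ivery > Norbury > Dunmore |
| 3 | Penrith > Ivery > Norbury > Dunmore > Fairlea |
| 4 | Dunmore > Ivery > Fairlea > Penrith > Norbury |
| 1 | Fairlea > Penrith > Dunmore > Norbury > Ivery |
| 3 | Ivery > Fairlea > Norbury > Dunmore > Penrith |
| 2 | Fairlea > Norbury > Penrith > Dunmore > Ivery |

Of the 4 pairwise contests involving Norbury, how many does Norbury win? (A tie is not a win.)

1

Norbury against each rival (15 organisers):
Norbury vs Dunmore: Norbury is ranked higher on 2+3+3+2 = 10 ballots, Dunmore on 5. Norbury wins 10–5.
Norbury vs Fairlea: Fairlea, 12–3.
Norbury vs Penrith: 3+2 = 5 for Norbury, 10 for Penrith — Penrith by 10–5.
Norbury vs Ivery: 3 to 12, Ivery.
Norbury beats Dunmore; loses to Fairlea, Penrith, Ivery — 1 pairwise win.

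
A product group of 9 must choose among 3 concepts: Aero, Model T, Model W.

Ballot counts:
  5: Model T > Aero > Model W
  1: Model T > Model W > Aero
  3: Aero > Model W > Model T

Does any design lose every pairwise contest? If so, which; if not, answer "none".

Model W

Pairwise majorities:
Aero vs Model T: Aero preferred on 3 ballots; Model T wins 6–3.
Aero vs Model W: Aero, 8–1.
Model T vs Model W: Model T is ranked higher on 5+1 = 6 ballots, Model W on 3. Model T wins 6–3.
Model W loses to every other design — it is the Condorcet loser.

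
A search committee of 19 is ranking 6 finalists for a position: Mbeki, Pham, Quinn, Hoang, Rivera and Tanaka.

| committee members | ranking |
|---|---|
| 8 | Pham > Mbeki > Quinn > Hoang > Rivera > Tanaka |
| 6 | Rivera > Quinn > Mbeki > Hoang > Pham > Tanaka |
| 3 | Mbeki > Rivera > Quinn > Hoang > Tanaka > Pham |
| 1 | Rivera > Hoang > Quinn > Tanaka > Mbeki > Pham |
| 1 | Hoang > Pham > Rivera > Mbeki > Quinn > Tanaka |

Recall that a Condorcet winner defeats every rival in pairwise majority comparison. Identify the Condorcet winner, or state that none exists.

Mbeki

Pairwise majorities:
Mbeki vs Pham: Mbeki is ranked higher on 6+3+1 = 10 ballots, Pham on 9. Mbeki wins 10–9.
Mbeki vs Quinn: Mbeki preferred on 8+3+1 = 12 ballots; Mbeki wins 12–7.
Mbeki vs Hoang: 17 to 2, Mbeki.
Mbeki vs Rivera: 8+3 = 11 for Mbeki, 8 for Rivera — Mbeki by 11–8.
Mbeki vs Tanaka: Mbeki preferred on 8+6+3+1 = 18 ballots; Mbeki wins 18–1.
Pham vs Quinn: 9 to 10, Quinn.
Pham vs Hoang: 8 for Pham, 11 for Hoang — Hoang by 11–8.
Pham vs Rivera: Pham preferred on 8+1 = 9 ballots; Rivera wins 10–9.
Pham vs Tanaka: Pham is ranked higher on 8+6+1 = 15 ballots, Tanaka on 4. Pham wins 15–4.
Quinn vs Hoang: Quinn preferred on 8+6+3 = 17 ballots; Quinn wins 17–2.
Quinn vs Rivera: 8 for Quinn, 11 for Rivera — Rivera by 11–8.
Quinn vs Tanaka: 8+6+3+1+1 = 19 for Quinn, 0 for Tanaka — Quinn by 19–0.
Hoang vs Rivera: Hoang preferred on 8+1 = 9 ballots; Rivera wins 10–9.
Hoang vs Tanaka: 8+6+3+1+1 = 19 for Hoang, 0 for Tanaka — Hoang by 19–0.
Rivera vs Tanaka: 8+6+3+1+1 = 19 for Rivera, 0 for Tanaka — Rivera by 19–0.
Mbeki beats each of Pham, Quinn, Hoang, Rivera, Tanaka — Mbeki is the Condorcet winner.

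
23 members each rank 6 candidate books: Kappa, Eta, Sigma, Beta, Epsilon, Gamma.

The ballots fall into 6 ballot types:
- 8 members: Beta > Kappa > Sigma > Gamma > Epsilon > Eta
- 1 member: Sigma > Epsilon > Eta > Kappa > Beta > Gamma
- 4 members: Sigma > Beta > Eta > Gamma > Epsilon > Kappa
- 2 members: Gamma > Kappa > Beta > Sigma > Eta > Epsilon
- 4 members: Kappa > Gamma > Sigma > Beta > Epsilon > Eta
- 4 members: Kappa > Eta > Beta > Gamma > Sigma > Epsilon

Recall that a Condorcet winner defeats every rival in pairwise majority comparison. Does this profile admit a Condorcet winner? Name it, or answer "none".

Head-to-head results (23 members):
Kappa vs Eta: Kappa, 18–5.
Kappa vs Sigma: Kappa wins 18–5.
Kappa–Beta: Beta 12–11.
Kappa vs Epsilon: Kappa wins 18–5.
Kappa vs Gamma: Kappa wins 17–6.
Eta–Sigma: Sigma 19–4.
Eta vs Beta: Beta, 18–5.
Eta–Epsilon: Epsilon 13–10.
Eta vs Gamma: Gamma, 14–9.
Sigma vs Beta: Beta, 14–9.
Sigma vs Epsilon: Sigma, 23–0.
Sigma vs Gamma: Sigma, 13–10.
Beta vs Epsilon: Beta wins 22–1.
Beta vs Gamma: Beta wins 17–6.
Epsilon vs Gamma: Gamma, 22–1.
Beta wins every pairwise contest, so Beta is the Condorcet winner.

Beta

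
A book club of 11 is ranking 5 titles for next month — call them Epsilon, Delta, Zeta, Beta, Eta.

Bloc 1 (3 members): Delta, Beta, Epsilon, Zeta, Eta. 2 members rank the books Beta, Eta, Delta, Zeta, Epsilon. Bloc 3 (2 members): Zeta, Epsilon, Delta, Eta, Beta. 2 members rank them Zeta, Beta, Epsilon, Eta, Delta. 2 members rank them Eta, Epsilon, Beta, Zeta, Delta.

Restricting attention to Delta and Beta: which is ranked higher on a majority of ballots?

Ballots ranking Delta above Beta: 3 + 2 = 5.
Ballots ranking Beta above Delta: 11 − 5 = 6.
Beta wins the head-to-head 6–5.

Beta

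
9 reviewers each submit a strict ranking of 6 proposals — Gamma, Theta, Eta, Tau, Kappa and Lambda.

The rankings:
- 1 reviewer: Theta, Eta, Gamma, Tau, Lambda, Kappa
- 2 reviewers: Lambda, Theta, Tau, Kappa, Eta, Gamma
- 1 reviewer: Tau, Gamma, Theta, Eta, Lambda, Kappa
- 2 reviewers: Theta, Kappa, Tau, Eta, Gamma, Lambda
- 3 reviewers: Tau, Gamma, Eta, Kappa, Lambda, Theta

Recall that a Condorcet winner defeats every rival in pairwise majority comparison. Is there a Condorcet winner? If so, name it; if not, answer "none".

Head-to-head results (9 reviewers):
Gamma vs Theta: Gamma preferred on 1+3 = 4 ballots; Theta wins 5–4.
Gamma vs Eta: Gamma is ranked higher on 1+3 = 4 ballots, Eta on 5. Eta wins 5–4.
Gamma vs Tau: Tau wins 8–1.
Gamma vs Kappa: Gamma is ranked higher on 1+1+3 = 5 ballots, Kappa on 4. Gamma wins 5–4.
Gamma–Lambda: Gamma 7–2.
Theta vs Eta: Theta preferred on 1+2+1+2 = 6 ballots; Theta wins 6–3.
Theta vs Tau: Theta, 5–4.
Theta vs Kappa: Theta is ranked higher on 1+2+1+2 = 6 ballots, Kappa on 3. Theta wins 6–3.
Theta–Lambda: Lambda 5–4.
Eta vs Tau: Eta is ranked higher on 1 ballot, Tau on 8. Tau wins 8–1.
Eta vs Kappa: 1+1+3 = 5 for Eta, 4 for Kappa — Eta by 5–4.
Eta vs Lambda: Eta preferred on 1+1+2+3 = 7 ballots; Eta wins 7–2.
Tau–Kappa: Tau 7–2.
Tau vs Lambda: Tau preferred on 1+1+2+3 = 7 ballots; Tau wins 7–2.
Kappa–Lambda: Kappa 5–4.
No project is unbeaten: Gamma loses to Theta; Theta loses to Lambda; Eta loses to Theta; Tau loses to Theta; Kappa loses to Gamma; Lambda loses to Gamma. In particular Gamma > Lambda > Theta > Gamma is a majority cycle — no Condorcet winner exists.

none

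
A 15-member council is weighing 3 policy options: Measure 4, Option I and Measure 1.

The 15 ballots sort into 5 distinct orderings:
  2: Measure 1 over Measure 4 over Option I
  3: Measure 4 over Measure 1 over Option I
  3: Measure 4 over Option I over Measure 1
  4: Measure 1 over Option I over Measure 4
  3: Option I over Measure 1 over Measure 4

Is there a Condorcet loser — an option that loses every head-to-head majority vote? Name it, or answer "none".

Option I

Head-to-head results (15 council members):
Measure 4 vs Option I: Measure 4 is ranked higher on 2+3+3 = 8 ballots, Option I on 7. Measure 4 wins 8–7.
Measure 4 vs Measure 1: Measure 4 preferred on 3+3 = 6 ballots; Measure 1 wins 9–6.
Option I vs Measure 1: Option I is ranked higher on 3+3 = 6 ballots, Measure 1 on 9. Measure 1 wins 9–6.
Only Option I has no wins; Option I is the Condorcet loser.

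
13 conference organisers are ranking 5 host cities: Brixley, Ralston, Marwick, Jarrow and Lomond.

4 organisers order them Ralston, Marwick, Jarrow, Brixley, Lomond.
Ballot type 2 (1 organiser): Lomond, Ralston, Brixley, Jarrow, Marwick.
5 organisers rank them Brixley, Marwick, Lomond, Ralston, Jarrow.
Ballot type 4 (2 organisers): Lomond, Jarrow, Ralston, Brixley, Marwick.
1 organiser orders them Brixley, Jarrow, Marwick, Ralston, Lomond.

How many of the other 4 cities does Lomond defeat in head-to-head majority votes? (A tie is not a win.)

Lomond against each rival (13 organisers):
Lomond vs Brixley: Lomond preferred on 1+2 = 3 ballots; Brixley wins 10–3.
Lomond vs Ralston: Lomond preferred on 1+5+2 = 8 ballots; Lomond wins 8–5.
Lomond vs Marwick: Marwick, 10–3.
Lomond vs Jarrow: 8 to 5, Lomond.
Lomond beats Ralston, Jarrow; loses to Brixley, Marwick — 2 pairwise wins.

2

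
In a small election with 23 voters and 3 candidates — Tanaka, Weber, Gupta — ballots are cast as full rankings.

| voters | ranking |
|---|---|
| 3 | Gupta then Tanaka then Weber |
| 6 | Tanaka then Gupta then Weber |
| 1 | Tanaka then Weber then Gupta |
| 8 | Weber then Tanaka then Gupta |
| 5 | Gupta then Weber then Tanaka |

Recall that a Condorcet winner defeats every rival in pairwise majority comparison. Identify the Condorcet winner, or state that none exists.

Head-to-head results (23 voters):
Tanaka–Weber: Weber 13–10.
Tanaka vs Gupta: Tanaka wins 15–8.
Weber vs Gupta: Gupta wins 14–9.
Each candidate drops at least one matchup (Tanaka loses to Weber; Weber loses to Gupta; Gupta loses to Tanaka); the cycle Tanaka → Gupta → Weber → Tanaka rules out a Condorcet winner.

none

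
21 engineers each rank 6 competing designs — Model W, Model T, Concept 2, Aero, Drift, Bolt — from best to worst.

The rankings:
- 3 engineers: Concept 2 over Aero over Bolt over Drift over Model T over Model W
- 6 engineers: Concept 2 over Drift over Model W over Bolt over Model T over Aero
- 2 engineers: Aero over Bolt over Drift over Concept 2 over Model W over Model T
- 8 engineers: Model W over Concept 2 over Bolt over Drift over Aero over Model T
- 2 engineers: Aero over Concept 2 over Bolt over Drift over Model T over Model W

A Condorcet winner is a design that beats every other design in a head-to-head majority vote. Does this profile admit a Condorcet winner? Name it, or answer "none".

Head-to-head results (21 engineers):
Model W vs Model T: Model W, 16–5.
Model W–Concept 2: Concept 2 13–8.
Model W vs Aero: Model W wins 14–7.
Model W vs Drift: Drift, 13–8.
Model W vs Bolt: Model W, 14–7.
Model T vs Concept 2: Concept 2, 21–0.
Model T–Aero: Aero 15–6.
Model T–Drift: Drift 21–0.
Model T vs Bolt: Bolt, 21–0.
Concept 2 vs Aero: Concept 2, 17–4.
Concept 2–Drift: Concept 2 19–2.
Concept 2 vs Bolt: Concept 2, 19–2.
Aero–Drift: Drift 14–7.
Aero vs Bolt: Bolt, 14–7.
Drift vs Bolt: Bolt, 15–6.
Concept 2 beats each of Model W, Model T, Aero, Drift, Bolt — Concept 2 is the Condorcet winner.

Concept 2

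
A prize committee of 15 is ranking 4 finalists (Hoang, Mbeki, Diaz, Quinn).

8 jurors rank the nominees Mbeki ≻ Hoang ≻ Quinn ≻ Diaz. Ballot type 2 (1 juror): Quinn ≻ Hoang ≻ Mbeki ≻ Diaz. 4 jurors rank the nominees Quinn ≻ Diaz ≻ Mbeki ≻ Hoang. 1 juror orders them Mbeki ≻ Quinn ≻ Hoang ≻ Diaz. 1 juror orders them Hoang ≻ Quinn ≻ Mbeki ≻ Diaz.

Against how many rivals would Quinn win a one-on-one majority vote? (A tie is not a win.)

Quinn against each rival (15 jurors):
Quinn vs Hoang: 1+4+1 = 6 for Quinn, 9 for Hoang — Hoang by 9–6.
Quinn vs Mbeki: 1+4+1 = 6 for Quinn, 9 for Mbeki — Mbeki by 9–6.
Quinn vs Diaz: Quinn is ranked higher on 8+1+4+1+1 = 15 ballots, Diaz on 0. Quinn wins 15–0.
Quinn beats Diaz; loses to Hoang, Mbeki — 1 pairwise win.

1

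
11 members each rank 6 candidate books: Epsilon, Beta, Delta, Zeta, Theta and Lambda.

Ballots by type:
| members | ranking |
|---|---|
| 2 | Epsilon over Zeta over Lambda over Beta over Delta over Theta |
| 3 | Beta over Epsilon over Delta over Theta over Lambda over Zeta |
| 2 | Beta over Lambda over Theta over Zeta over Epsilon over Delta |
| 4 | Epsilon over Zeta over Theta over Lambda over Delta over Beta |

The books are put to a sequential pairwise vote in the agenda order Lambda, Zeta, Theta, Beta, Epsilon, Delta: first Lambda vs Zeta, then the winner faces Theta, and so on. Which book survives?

Epsilon

Round 1: Lambda vs Zeta — 5–6, Zeta advances.
Round 2: Zeta vs Theta — 6–5, Zeta advances.
Round 3: Zeta vs Beta — 6–5, Zeta advances.
Round 4: Zeta vs Epsilon — 2–9, Epsilon advances.
Round 5: Epsilon vs Delta — 11–0, Epsilon advances.
The agenda winner is Epsilon.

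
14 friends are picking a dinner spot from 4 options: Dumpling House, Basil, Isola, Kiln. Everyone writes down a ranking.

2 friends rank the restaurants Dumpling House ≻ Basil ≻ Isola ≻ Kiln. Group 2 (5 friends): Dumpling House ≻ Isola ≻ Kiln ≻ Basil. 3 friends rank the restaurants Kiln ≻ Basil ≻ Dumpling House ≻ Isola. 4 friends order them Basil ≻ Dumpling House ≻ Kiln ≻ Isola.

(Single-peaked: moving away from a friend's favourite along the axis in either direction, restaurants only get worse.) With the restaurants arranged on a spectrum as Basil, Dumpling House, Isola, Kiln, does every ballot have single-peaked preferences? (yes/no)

Axis positions: Basil=1, Dumpling House=2, Isola=3, Kiln=4.
Group 1 (peak Dumpling House at position 2): ranking walks positions 2-1-3-4, expanding outward from the peak — single-peaked.
Group 2 (peak Dumpling House at position 2): ranking walks positions 2-3-4-1, expanding outward from the peak — single-peaked.
Group 3: ranking walks positions 4-1-2-3; Basil is ranked above Isola even though Isola lies between Basil and the peak Kiln on the axis — preferences dip and rise again. Not single-peaked.
Group 4: ranking walks positions 1-2-4-3; Kiln is ranked above Isola even though Isola lies between Kiln and the peak Basil on the axis — preferences dip and rise again. Not single-peaked.
Group 3 violates single-peakedness, so the profile is not single-peaked on this axis.

no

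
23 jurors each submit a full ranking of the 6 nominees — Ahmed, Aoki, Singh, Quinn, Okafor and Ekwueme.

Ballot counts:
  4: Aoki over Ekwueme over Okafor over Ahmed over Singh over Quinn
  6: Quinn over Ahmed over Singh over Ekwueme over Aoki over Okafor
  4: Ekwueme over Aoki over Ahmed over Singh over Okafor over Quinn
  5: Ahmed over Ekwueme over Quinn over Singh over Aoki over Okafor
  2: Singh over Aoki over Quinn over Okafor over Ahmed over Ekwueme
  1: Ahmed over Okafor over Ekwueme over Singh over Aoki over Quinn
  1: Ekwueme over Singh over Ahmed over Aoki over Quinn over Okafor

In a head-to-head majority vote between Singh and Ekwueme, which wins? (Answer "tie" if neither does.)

Ballots ranking Singh above Ekwueme: 6 + 2 = 8.
Ballots ranking Ekwueme above Singh: 23 − 8 = 15.
Ekwueme wins the head-to-head 15–8.

Ekwueme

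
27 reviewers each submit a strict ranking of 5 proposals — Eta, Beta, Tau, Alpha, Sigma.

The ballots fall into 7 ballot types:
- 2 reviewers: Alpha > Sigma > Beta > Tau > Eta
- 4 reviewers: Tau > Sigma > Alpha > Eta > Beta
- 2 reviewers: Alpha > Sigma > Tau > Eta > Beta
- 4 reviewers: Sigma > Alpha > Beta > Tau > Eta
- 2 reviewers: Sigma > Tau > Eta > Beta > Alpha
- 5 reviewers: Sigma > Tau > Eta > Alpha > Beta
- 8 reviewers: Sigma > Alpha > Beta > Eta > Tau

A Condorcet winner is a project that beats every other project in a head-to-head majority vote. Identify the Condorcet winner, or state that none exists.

Sigma

Head-to-head results (27 reviewers):
Eta–Beta: Beta 14–13.
Eta vs Tau: Tau wins 19–8.
Eta–Alpha: Alpha 20–7.
Eta vs Sigma: Sigma, 27–0.
Beta vs Tau: Beta, 14–13.
Beta vs Alpha: Alpha wins 25–2.
Beta vs Sigma: Sigma, 27–0.
Tau vs Alpha: Alpha wins 16–11.
Tau–Sigma: Sigma 23–4.
Alpha–Sigma: Sigma 23–4.
Sigma defeats every rival head-to-head and is the Condorcet winner.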